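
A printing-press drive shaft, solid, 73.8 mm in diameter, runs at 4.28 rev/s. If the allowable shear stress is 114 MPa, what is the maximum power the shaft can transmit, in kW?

242 kW

J = πd⁴/32 = π(0.0738)⁴/32 = 2.912×10^-6 m⁴.
T_max = τ_allow·J/r = 1.14×10^8 × 2.912×10^-6 / 0.0369 = 8997 N·m.
ω = 2π·4.28 = 26.89 rad/s, so P_max = T_max·ω = 2.420×10^5 W.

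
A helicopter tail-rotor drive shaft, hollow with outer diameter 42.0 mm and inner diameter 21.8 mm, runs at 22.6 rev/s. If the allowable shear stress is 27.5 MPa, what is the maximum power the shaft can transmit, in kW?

J = π(d_o⁴ − d_i⁴)/32 = π(0.0420⁴ − 0.0218⁴)/32 = 2.833×10^-7 m⁴.
T_max = τ_allow·J/r = 2.75×10^7 × 2.833×10^-7 / 0.0210 = 371.0 N·m.
ω = 2π·22.6 = 142.0 rad/s, so P_max = T_max·ω = 5.268×10^4 W.

52.7 kW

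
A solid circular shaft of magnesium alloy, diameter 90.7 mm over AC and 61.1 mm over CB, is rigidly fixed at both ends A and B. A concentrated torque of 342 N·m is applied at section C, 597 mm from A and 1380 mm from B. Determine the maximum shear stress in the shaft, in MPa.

2.14 MPa

Compatibility: T_A·a/J_AC = T_B·b/J_CB with T_A + T_B = T₀.
J_AC = 6.64×10^-6 m⁴, J_CB = 1.37×10^-6 m⁴, so T_A = T₀·(J_AC/a)/((J_AC/a)+(J_CB/b)) = 314.0 N·m, T_B = 27.98 N·m.
τ in each portion: τ_AC = 2.14×10^6 Pa, τ_CB = 6.25×10^5 Pa; maximum is in AC.
τ_max = T_AC·r/J = 314.0·0.0454/6.64×10^-6 = 2.143×10^6 Pa.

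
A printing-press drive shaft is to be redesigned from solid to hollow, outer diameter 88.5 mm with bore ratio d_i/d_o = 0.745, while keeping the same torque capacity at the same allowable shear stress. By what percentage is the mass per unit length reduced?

43.1 %

Equal τ_max and T ⇒ the solid shaft needs d_s³ = d_o³(1−k⁴), so d_s = 88.5·(1−0.745⁴)^(1/3) = 78.28 mm.
Area ratio A_h/A_s = d_o²(1−k²)/d_s² = (1−k²)/(1−k⁴)^(2/3) = 0.5688.
Mass saving = 1 − 0.5688 = 43.1 %.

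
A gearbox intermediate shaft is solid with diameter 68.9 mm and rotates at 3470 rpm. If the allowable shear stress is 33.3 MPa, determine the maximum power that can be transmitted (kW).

J = πd⁴/32 = π(0.0689)⁴/32 = 2.212×10^-6 m⁴.
T_max = τ_allow·J/r = 3.33×10^7 × 2.212×10^-6 / 0.0345 = 2139 N·m.
ω = 2π·3470/60 = 363.4 rad/s, so P_max = T_max·ω = 7.771×10^5 W.

777 kW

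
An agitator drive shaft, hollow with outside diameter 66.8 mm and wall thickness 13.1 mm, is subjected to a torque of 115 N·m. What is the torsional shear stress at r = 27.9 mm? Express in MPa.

J = π(d_o⁴ − d_i⁴)/32 = π(0.0668⁴ − 0.0406⁴)/32 = 1.688×10^-6 m⁴.
Shear stress varies linearly with radius: τ = T·r/J = 115.0 × 0.0279 / 1.688×10^-6 = 1.901×10^6 Pa.

1.90 MPa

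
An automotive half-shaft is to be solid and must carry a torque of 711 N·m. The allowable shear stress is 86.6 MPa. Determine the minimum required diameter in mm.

For a solid shaft τ_max = 16T/(πd³), so d = (16T/(π τ_allow))^(1/3) = (16·711.0/(π·8.66×10^7))^(1/3) = 0.03471 m.

34.7 mm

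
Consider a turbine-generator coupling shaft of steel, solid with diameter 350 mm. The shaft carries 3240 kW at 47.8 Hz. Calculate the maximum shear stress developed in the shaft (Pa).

1.28e6 Pa

ω = 2π·47.8 = 300.3 rad/s, so T = P/ω = 3240×10³ / 300.3 = 10790 N·m.
J = πd⁴/32 = π(0.350)⁴/32 = 1.473×10^-3 m⁴.
τ_max = T·r/J = 10790 × 0.175 / 1.473×10^-3 = 1.281×10^6 Pa.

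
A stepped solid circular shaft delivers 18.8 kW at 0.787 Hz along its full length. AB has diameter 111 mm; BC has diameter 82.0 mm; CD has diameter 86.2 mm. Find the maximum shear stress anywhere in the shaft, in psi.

ω = 2π·0.787 = 4.945 rad/s, so T = P/ω = 18.8×10³ / 4.945 = 3802 N·m.
Under the same torque, τ_max = 16T/(πd³) is largest where d is smallest — segment BC (d = 82.0 mm).
τ_max = 16·3802/(π·(0.0820)³) = 3.512×10^7 Pa.

5090 psi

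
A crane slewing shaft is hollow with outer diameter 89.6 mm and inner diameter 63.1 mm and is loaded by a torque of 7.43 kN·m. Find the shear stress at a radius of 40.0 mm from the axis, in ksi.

9.03 ksi

J = π(d_o⁴ − d_i⁴)/32 = π(0.0896⁴ − 0.0631⁴)/32 = 4.771×10^-6 m⁴.
Shear stress varies linearly with radius: τ = T·r/J = 7430 × 0.0400 / 4.771×10^-6 = 6.229×10^7 Pa.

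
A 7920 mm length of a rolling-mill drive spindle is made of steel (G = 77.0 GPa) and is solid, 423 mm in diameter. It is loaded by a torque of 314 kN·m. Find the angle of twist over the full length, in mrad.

10.3 mrad

J = πd⁴/32 = π(0.423)⁴/32 = 3.143×10^-3 m⁴.
θ = T·L/(G·J) = 314000 × 7.92 / (77.0×10⁹ × 3.143×10^-3) = 0.01028 rad.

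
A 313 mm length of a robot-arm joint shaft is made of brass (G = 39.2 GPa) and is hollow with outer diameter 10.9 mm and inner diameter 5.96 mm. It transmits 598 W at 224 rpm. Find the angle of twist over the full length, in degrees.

9.24°

ω = 2π·224/60 = 23.46 rad/s, so T = P/ω = 598 / 23.46 = 25.49 N·m.
J = π(d_o⁴ − d_i⁴)/32 = π(0.0109⁴ − 0.00596⁴)/32 = 1.262×10^-9 m⁴.
θ = T·L/(G·J) = 25.49 × 0.313 / (39.2×10⁹ × 1.262×10^-9) = 0.1613 rad.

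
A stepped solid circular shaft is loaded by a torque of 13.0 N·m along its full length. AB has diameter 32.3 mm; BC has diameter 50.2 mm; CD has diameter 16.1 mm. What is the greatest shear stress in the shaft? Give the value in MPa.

Under the same torque, τ_max = 16T/(πd³) is largest where d is smallest — segment CD (d = 16.1 mm).
τ_max = 16·13.00/(π·(0.0161)³) = 1.586×10^7 Pa.

15.9 MPa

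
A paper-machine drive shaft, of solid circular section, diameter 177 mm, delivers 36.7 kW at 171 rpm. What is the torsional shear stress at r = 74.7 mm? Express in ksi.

ω = 2π·171/60 = 17.91 rad/s, so T = P/ω = 36.7×10³ / 17.91 = 2049 N·m.
J = πd⁴/32 = π(0.177)⁴/32 = 9.636×10^-5 m⁴.
Shear stress varies linearly with radius: τ = T·r/J = 2049 × 0.0747 / 9.636×10^-5 = 1.589×10^6 Pa.

0.230 ksi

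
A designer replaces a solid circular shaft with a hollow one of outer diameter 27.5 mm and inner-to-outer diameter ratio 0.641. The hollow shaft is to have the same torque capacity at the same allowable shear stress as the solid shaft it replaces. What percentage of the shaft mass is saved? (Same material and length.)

33.4 %

Equal τ_max and T ⇒ the solid shaft needs d_s³ = d_o³(1−k⁴), so d_s = 27.5·(1−0.641⁴)^(1/3) = 25.86 mm.
Area ratio A_h/A_s = d_o²(1−k²)/d_s² = (1−k²)/(1−k⁴)^(2/3) = 0.6664.
Mass saving = 1 − 0.6664 = 33.4 %.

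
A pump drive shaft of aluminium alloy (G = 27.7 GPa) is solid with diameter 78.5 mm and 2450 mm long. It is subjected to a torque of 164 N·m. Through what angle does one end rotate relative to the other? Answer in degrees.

J = πd⁴/32 = π(0.0785)⁴/32 = 3.728×10^-6 m⁴.
θ = T·L/(G·J) = 164.0 × 2.45 / (27.7×10⁹ × 3.728×10^-6) = 3.891×10^-3 rad.

0.223°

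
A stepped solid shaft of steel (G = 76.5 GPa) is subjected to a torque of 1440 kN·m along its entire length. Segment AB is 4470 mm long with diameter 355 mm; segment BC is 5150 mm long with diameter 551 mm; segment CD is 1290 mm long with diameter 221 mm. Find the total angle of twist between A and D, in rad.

J_AB = π(0.355)⁴/32 = 1.56×10^-3 m⁴; J_BC = π(0.551)⁴/32 = 9.05×10^-3 m⁴; J_CD = π(0.221)⁴/32 = 2.34×10^-4 m⁴.
θ = (T/G)·Σ L_i/J_i = (1.440e6/76.5×10⁹)·(4.47/1.56×10^-3 + 5.15/9.05×10^-3 + 1.29/2.34×10^-4) = 0.1684 rad.

0.168 rad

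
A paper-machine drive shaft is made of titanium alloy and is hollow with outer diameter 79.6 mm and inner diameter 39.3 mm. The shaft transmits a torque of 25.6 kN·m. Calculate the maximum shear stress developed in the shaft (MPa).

J = π(d_o⁴ − d_i⁴)/32 = π(0.0796⁴ − 0.0393⁴)/32 = 3.707×10^-6 m⁴.
τ_max = T·r/J = 25600 × 0.0398 / 3.707×10^-6 = 2.748×10^8 Pa.

275 MPa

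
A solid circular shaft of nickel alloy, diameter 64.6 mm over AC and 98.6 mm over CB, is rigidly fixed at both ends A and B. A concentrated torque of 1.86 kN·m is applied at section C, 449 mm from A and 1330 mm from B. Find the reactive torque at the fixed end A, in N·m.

Compatibility: T_A·a/J_AC = T_B·b/J_CB with T_A + T_B = T₀.
J_AC = 1.71×10^-6 m⁴, J_CB = 9.28×10^-6 m⁴, so T_A = T₀·(J_AC/a)/((J_AC/a)+(J_CB/b)) = 656.7 N·m, T_B = 1203 N·m.

657 N·m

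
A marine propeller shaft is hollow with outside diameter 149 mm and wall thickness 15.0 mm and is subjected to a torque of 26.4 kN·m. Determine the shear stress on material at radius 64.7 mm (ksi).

J = π(d_o⁴ − d_i⁴)/32 = π(0.149⁴ − 0.119⁴)/32 = 2.870×10^-5 m⁴.
Shear stress varies linearly with radius: τ = T·r/J = 26400 × 0.0647 / 2.870×10^-5 = 5.951×10^7 Pa.

8.63 ksi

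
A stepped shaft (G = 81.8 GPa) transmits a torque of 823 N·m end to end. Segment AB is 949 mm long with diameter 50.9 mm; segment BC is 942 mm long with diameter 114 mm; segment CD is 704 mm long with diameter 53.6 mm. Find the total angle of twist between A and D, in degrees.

1.36°

J_AB = π(0.0509)⁴/32 = 6.59×10^-7 m⁴; J_BC = π(0.114)⁴/32 = 1.66×10^-5 m⁴; J_CD = π(0.0536)⁴/32 = 8.10×10^-7 m⁴.
θ = (T/G)·Σ L_i/J_i = (823.0/81.8×10⁹)·(0.949/6.59×10^-7 + 0.942/1.66×10^-5 + 0.704/8.10×10^-7) = 0.02380 rad.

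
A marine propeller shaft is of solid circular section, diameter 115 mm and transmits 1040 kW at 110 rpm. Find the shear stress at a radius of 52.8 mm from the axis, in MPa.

ω = 2π·110/60 = 11.52 rad/s, so T = P/ω = 1040×10³ / 11.52 = 90280 N·m.
J = πd⁴/32 = π(0.115)⁴/32 = 1.717×10^-5 m⁴.
Shear stress varies linearly with radius: τ = T·r/J = 90280 × 0.0528 / 1.717×10^-5 = 2.776×10^8 Pa.

278 MPa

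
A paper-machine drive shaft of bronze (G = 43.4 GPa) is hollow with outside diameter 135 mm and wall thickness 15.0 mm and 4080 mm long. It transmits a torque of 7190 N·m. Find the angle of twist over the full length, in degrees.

J = π(d_o⁴ − d_i⁴)/32 = π(0.135⁴ − 0.105⁴)/32 = 2.068×10^-5 m⁴.
θ = T·L/(G·J) = 7190 × 4.08 / (43.4×10⁹ × 2.068×10^-5) = 0.03269 rad.

1.87°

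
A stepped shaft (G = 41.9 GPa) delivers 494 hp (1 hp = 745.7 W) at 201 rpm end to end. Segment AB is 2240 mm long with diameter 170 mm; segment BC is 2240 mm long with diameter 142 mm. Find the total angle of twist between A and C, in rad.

ω = 2π·201/60 = 21.05 rad/s, so T = P/ω = 494×745.7 / 21.05 = 17500 N·m.
J_AB = π(0.170)⁴/32 = 8.20×10^-5 m⁴; J_BC = π(0.142)⁴/32 = 3.99×10^-5 m⁴.
θ = (T/G)·Σ L_i/J_i = (17500/41.9×10⁹)·(2.24/8.20×10^-5 + 2.24/3.99×10^-5) = 0.03485 rad.

0.0348 rad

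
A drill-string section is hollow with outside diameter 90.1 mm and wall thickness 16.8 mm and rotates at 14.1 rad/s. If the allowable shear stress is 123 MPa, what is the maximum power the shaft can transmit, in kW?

J = π(d_o⁴ − d_i⁴)/32 = π(0.0901⁴ − 0.0565⁴)/32 = 5.469×10^-6 m⁴.
T_max = τ_allow·J/r = 1.23×10^8 × 5.469×10^-6 / 0.0450 = 14930 N·m.
ω = 14.1 rad/s, so P_max = T_max·ω = 2.106×10^5 W.

211 kW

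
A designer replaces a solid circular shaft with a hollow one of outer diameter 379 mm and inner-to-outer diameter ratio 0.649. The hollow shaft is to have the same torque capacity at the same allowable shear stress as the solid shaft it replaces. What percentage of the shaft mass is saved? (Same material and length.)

Equal τ_max and T ⇒ the solid shaft needs d_s³ = d_o³(1−k⁴), so d_s = 379·(1−0.649⁴)^(1/3) = 355.1 mm.
Area ratio A_h/A_s = d_o²(1−k²)/d_s² = (1−k²)/(1−k⁴)^(2/3) = 0.6593.
Mass saving = 1 − 0.6593 = 34.1 %.

34.1 %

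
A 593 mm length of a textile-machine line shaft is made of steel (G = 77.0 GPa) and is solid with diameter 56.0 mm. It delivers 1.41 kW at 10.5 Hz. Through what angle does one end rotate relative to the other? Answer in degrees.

ω = 2π·10.5 = 65.97 rad/s, so T = P/ω = 1.41×10³ / 65.97 = 21.37 N·m.
J = πd⁴/32 = π(0.0560)⁴/32 = 9.655×10^-7 m⁴.
θ = T·L/(G·J) = 21.37 × 0.593 / (77.0×10⁹ × 9.655×10^-7) = 1.705×10^-4 rad.

0.00977°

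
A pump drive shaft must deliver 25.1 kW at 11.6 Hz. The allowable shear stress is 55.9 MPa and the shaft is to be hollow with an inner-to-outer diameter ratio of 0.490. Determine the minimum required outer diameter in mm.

ω = 2π·11.6 = 72.88 rad/s, so T = P/ω = 25.1×10³ / 72.88 = 344.4 N·m.
For a hollow shaft with d_i/d_o = 0.490: τ_max = 16T/(π d_o³ (1−k⁴)), so d_o = [16T/(π τ_allow (1−k⁴))]^(1/3) = [16·344.4/(π·5.59×10^7·0.9424)]^(1/3) = 0.03217 m.

32.2 mm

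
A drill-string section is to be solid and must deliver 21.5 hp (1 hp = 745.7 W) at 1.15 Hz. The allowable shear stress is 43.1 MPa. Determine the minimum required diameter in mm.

ω = 2π·1.15 = 7.226 rad/s, so T = P/ω = 21.5×745.7 / 7.226 = 2219 N·m.
For a solid shaft τ_max = 16T/(πd³), so d = (16T/(π τ_allow))^(1/3) = (16·2219/(π·4.31×10^7))^(1/3) = 0.06400 m.

64.0 mm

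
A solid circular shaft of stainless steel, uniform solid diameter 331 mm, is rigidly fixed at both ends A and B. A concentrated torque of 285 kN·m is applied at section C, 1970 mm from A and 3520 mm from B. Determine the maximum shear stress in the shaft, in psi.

3720 psi

With uniform GJ and both ends fixed, compatibility θ_AC = θ_CB gives T_A·a = T_B·b, together with T_A + T_B = T₀.
T_A = T₀·b/(a+b) = 285000·3520/5490 = 182700 N·m; T_B = 102300 N·m.
τ in each portion: τ_AC = 2.57×10^7 Pa, τ_CB = 1.44×10^7 Pa; maximum is in AC.
τ_max = T_AC·r/J = 182700·0.166/1.18×10^-3 = 2.566×10^7 Pa.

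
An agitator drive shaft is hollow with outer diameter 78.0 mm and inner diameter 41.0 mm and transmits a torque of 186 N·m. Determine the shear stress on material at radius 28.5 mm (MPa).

J = π(d_o⁴ − d_i⁴)/32 = π(0.0780⁴ − 0.0410⁴)/32 = 3.357×10^-6 m⁴.
Shear stress varies linearly with radius: τ = T·r/J = 186.0 × 0.0285 / 3.357×10^-6 = 1.579×10^6 Pa.

1.58 MPa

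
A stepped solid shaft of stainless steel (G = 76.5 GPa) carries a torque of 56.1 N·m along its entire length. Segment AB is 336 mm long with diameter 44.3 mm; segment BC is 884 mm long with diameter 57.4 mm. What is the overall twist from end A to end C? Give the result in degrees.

J_AB = π(0.0443)⁴/32 = 3.78×10^-7 m⁴; J_BC = π(0.0574)⁴/32 = 1.07×10^-6 m⁴.
θ = (T/G)·Σ L_i/J_i = (56.10/76.5×10⁹)·(0.336/3.78×10^-7 + 0.884/1.07×10^-6) = 1.260×10^-3 rad.

0.0722°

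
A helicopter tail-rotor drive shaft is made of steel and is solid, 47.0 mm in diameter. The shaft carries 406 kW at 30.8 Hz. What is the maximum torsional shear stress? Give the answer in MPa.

103 MPa

ω = 2π·30.8 = 193.5 rad/s, so T = P/ω = 406×10³ / 193.5 = 2098 N·m.
J = πd⁴/32 = π(0.0470)⁴/32 = 4.791×10^-7 m⁴.
τ_max = T·r/J = 2098 × 0.0235 / 4.791×10^-7 = 1.029×10^8 Pa.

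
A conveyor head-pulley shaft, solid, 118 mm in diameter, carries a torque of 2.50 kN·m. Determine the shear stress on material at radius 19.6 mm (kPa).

2570 kPa

J = πd⁴/32 = π(0.118)⁴/32 = 1.903×10^-5 m⁴.
Shear stress varies linearly with radius: τ = T·r/J = 2500 × 0.0196 / 1.903×10^-5 = 2.574×10^6 Pa.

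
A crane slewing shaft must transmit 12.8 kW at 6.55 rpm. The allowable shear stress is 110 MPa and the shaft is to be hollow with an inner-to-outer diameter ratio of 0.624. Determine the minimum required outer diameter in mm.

ω = 2π·6.55/60 = 0.6859 rad/s, so T = P/ω = 12.8×10³ / 0.6859 = 18660 N·m.
For a hollow shaft with d_i/d_o = 0.624: τ_max = 16T/(π d_o³ (1−k⁴)), so d_o = [16T/(π τ_allow (1−k⁴))]^(1/3) = [16·18660/(π·1.10×10^8·0.8484)]^(1/3) = 0.1006 m.

101 mm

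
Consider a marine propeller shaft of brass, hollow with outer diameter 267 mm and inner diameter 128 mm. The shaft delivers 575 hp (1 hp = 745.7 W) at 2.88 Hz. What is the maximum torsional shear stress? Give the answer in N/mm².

ω = 2π·2.88 = 18.10 rad/s, so T = P/ω = 575×745.7 / 18.10 = 23700 N·m.
J = π(d_o⁴ − d_i⁴)/32 = π(0.267⁴ − 0.128⁴)/32 = 4.726×10^-4 m⁴.
τ_max = T·r/J = 23700 × 0.134 / 4.726×10^-4 = 6.694×10^6 Pa.

6.69 N/mm²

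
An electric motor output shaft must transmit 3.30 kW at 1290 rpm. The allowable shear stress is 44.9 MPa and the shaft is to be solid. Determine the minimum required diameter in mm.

14.0 mm

ω = 2π·1290/60 = 135.1 rad/s, so T = P/ω = 3.30×10³ / 135.1 = 24.43 N·m.
For a solid shaft τ_max = 16T/(πd³), so d = (16T/(π τ_allow))^(1/3) = (16·24.43/(π·4.49×10^7))^(1/3) = 0.01405 m.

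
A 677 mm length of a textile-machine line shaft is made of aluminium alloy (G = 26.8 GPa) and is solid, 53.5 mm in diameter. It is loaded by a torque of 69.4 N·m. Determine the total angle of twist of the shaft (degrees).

J = πd⁴/32 = π(0.0535)⁴/32 = 8.043×10^-7 m⁴.
θ = T·L/(G·J) = 69.40 × 0.677 / (26.8×10⁹ × 8.043×10^-7) = 2.180×10^-3 rad.

0.125°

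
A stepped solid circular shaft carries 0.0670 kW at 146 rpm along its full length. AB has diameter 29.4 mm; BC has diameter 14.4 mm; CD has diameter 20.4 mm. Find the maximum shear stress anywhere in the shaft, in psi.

ω = 2π·146/60 = 15.29 rad/s, so T = P/ω = 0.0670×10³ / 15.29 = 4.382 N·m.
Under the same torque, τ_max = 16T/(πd³) is largest where d is smallest — segment BC (d = 14.4 mm).
τ_max = 16·4.382/(π·(0.0144)³) = 7.474×10^6 Pa.

1080 psi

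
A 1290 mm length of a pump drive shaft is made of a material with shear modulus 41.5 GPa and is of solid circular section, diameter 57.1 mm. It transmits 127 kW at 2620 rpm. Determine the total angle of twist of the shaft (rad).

ω = 2π·2620/60 = 274.4 rad/s, so T = P/ω = 127×10³ / 274.4 = 462.9 N·m.
J = πd⁴/32 = π(0.0571)⁴/32 = 1.044×10^-6 m⁴.
θ = T·L/(G·J) = 462.9 × 1.29 / (41.5×10⁹ × 1.044×10^-6) = 0.01379 rad.

0.0138 rad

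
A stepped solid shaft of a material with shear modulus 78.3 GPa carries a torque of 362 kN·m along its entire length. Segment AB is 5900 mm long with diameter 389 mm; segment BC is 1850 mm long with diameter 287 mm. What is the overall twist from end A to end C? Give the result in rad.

J_AB = π(0.389)⁴/32 = 2.25×10^-3 m⁴; J_BC = π(0.287)⁴/32 = 6.66×10^-4 m⁴.
θ = (T/G)·Σ L_i/J_i = (362000/78.3×10⁹)·(5.90/2.25×10^-3 + 1.85/6.66×10^-4) = 0.02497 rad.

0.0250 rad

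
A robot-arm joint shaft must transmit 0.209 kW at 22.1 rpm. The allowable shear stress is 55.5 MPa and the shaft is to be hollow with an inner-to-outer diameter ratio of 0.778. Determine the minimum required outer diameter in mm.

23.6 mm

ω = 2π·22.1/60 = 2.314 rad/s, so T = P/ω = 0.209×10³ / 2.314 = 90.31 N·m.
For a hollow shaft with d_i/d_o = 0.778: τ_max = 16T/(π d_o³ (1−k⁴)), so d_o = [16T/(π τ_allow (1−k⁴))]^(1/3) = [16·90.31/(π·5.55×10^7·0.6336)]^(1/3) = 0.02356 m.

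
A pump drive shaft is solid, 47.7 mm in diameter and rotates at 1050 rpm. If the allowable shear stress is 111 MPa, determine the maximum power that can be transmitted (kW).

J = πd⁴/32 = π(0.0477)⁴/32 = 5.082×10^-7 m⁴.
T_max = τ_allow·J/r = 1.11×10^8 × 5.082×10^-7 / 0.0239 = 2365 N·m.
ω = 2π·1050/60 = 110.0 rad/s, so P_max = T_max·ω = 2.601×10^5 W.

260 kW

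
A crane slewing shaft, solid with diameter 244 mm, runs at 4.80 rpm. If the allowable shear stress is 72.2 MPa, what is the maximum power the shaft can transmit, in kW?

J = πd⁴/32 = π(0.244)⁴/32 = 3.480×10^-4 m⁴.
T_max = τ_allow·J/r = 7.22×10^7 × 3.480×10^-4 / 0.122 = 205900 N·m.
ω = 2π·4.80/60 = 0.5027 rad/s, so P_max = T_max·ω = 1.035×10^5 W.

104 kW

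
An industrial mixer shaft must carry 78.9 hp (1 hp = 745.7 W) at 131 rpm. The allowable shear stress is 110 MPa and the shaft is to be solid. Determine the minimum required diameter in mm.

58.3 mm

ω = 2π·131/60 = 13.72 rad/s, so T = P/ω = 78.9×745.7 / 13.72 = 4289 N·m.
For a solid shaft τ_max = 16T/(πd³), so d = (16T/(π τ_allow))^(1/3) = (16·4289/(π·1.10×10^8))^(1/3) = 0.05834 m.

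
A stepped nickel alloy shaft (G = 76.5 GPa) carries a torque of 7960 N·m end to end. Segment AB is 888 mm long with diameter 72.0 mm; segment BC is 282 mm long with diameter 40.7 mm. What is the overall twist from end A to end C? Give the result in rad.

J_AB = π(0.0720)⁴/32 = 2.64×10^-6 m⁴; J_BC = π(0.0407)⁴/32 = 2.69×10^-7 m⁴.
θ = (T/G)·Σ L_i/J_i = (7960/76.5×10⁹)·(0.888/2.64×10^-6 + 0.282/2.69×10^-7) = 0.1439 rad.

0.144 rad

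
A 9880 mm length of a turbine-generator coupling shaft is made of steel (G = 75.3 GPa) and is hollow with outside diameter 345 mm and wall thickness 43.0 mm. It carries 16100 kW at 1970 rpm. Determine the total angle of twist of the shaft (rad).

0.0108 rad

ω = 2π·1970/60 = 206.3 rad/s, so T = P/ω = 16100×10³ / 206.3 = 78040 N·m.
J = π(d_o⁴ − d_i⁴)/32 = π(0.345⁴ − 0.259⁴)/32 = 9.491×10^-4 m⁴.
θ = T·L/(G·J) = 78040 × 9.88 / (75.3×10⁹ × 9.491×10^-4) = 0.01079 rad.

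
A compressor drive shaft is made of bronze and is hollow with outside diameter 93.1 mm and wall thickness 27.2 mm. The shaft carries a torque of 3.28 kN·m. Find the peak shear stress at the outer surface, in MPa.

J = π(d_o⁴ − d_i⁴)/32 = π(0.0931⁴ − 0.0387⁴)/32 = 7.155×10^-6 m⁴.
τ_max = T·r/J = 3280 × 0.0465 / 7.155×10^-6 = 2.134×10^7 Pa.

21.3 MPa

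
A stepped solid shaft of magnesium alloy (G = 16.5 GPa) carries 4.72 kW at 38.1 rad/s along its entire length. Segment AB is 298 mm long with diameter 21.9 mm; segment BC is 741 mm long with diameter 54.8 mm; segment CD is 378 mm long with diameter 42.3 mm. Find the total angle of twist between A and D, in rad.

ω = 38.1 rad/s, so T = P/ω = 4.72×10³ / 38.10 = 123.9 N·m.
J_AB = π(0.0219)⁴/32 = 2.26×10^-8 m⁴; J_BC = π(0.0548)⁴/32 = 8.85×10^-7 m⁴; J_CD = π(0.0423)⁴/32 = 3.14×10^-7 m⁴.
θ = (T/G)·Σ L_i/J_i = (123.9/16.5×10⁹)·(0.298/2.26×10^-8 + 0.741/8.85×10^-7 + 0.378/3.14×10^-7) = 0.1144 rad.

0.114 rad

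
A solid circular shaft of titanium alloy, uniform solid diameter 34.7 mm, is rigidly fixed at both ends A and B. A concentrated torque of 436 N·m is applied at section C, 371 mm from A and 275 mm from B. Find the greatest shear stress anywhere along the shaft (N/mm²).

With uniform GJ and both ends fixed, compatibility θ_AC = θ_CB gives T_A·a = T_B·b, together with T_A + T_B = T₀.
T_A = T₀·b/(a+b) = 436.0·275/646.0 = 185.6 N·m; T_B = 250.4 N·m.
τ in each portion: τ_AC = 2.26×10^7 Pa, τ_CB = 3.05×10^7 Pa; maximum is in CB.
τ_max = T_CB·r/J = 250.4·0.0174/1.42×10^-7 = 3.052×10^7 Pa.

30.5 N/mm²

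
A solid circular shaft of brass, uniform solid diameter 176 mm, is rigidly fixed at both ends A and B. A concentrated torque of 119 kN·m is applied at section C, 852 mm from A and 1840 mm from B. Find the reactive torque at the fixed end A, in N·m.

With uniform GJ and both ends fixed, compatibility θ_AC = θ_CB gives T_A·a = T_B·b, together with T_A + T_B = T₀.
T_A = T₀·b/(a+b) = 119000·1840/2692 = 81340 N·m; T_B = 37660 N·m.

81300 N·m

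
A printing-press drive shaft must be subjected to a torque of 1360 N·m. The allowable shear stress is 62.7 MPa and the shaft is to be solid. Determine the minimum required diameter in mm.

48.0 mm

For a solid shaft τ_max = 16T/(πd³), so d = (16T/(π τ_allow))^(1/3) = (16·1360/(π·6.27×10^7))^(1/3) = 0.04798 m.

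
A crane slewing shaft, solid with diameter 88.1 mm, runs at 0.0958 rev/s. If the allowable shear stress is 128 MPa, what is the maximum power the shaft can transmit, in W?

J = πd⁴/32 = π(0.0881)⁴/32 = 5.914×10^-6 m⁴.
T_max = τ_allow·J/r = 1.28×10^8 × 5.914×10^-6 / 0.0440 = 17190 N·m.
ω = 2π·0.0958 = 0.6019 rad/s, so P_max = T_max·ω = 1.034×10^4 W.

10300 W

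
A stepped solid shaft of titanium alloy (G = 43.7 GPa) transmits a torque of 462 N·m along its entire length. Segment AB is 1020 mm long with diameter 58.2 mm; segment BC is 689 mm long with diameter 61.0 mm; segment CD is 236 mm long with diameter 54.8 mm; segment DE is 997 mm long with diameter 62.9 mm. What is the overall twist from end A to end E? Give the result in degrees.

1.41°

J_AB = π(0.0582)⁴/32 = 1.13×10^-6 m⁴; J_BC = π(0.0610)⁴/32 = 1.36×10^-6 m⁴; J_CD = π(0.0548)⁴/32 = 8.85×10^-7 m⁴; J_DE = π(0.0629)⁴/32 = 1.54×10^-6 m⁴.
θ = (T/G)·Σ L_i/J_i = (462.0/43.7×10⁹)·(1.02/1.13×10^-6 + 0.689/1.36×10^-6 + 0.236/8.85×10^-7 + 0.997/1.54×10^-6) = 0.02461 rad.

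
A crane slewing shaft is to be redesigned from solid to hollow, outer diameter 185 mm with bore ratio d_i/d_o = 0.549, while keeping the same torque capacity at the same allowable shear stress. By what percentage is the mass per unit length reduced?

Equal τ_max and T ⇒ the solid shaft needs d_s³ = d_o³(1−k⁴), so d_s = 185·(1−0.549⁴)^(1/3) = 179.2 mm.
Area ratio A_h/A_s = d_o²(1−k²)/d_s² = (1−k²)/(1−k⁴)^(2/3) = 0.7444.
Mass saving = 1 − 0.7444 = 25.6 %.

25.6 %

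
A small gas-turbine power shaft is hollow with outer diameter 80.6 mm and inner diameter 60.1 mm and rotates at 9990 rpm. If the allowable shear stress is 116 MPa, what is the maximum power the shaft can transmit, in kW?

J = π(d_o⁴ − d_i⁴)/32 = π(0.0806⁴ − 0.0601⁴)/32 = 2.862×10^-6 m⁴.
T_max = τ_allow·J/r = 1.16×10^8 × 2.862×10^-6 / 0.0403 = 8239 N·m.
ω = 2π·9990/60 = 1046 rad/s, so P_max = T_max·ω = 8.619×10^6 W.

8620 kW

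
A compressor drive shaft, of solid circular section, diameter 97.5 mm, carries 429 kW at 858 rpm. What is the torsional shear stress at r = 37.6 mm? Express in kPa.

ω = 2π·858/60 = 89.85 rad/s, so T = P/ω = 429×10³ / 89.85 = 4775 N·m.
J = πd⁴/32 = π(0.0975)⁴/32 = 8.872×10^-6 m⁴.
Shear stress varies linearly with radius: τ = T·r/J = 4775 × 0.0376 / 8.872×10^-6 = 2.024×10^7 Pa.

20200 kPa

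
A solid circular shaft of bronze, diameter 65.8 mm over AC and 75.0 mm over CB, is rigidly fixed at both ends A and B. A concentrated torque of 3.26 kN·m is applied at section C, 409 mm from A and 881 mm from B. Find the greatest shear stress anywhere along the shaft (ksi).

4.74 ksi

Compatibility: T_A·a/J_AC = T_B·b/J_CB with T_A + T_B = T₀.
J_AC = 1.84×10^-6 m⁴, J_CB = 3.11×10^-6 m⁴, so T_A = T₀·(J_AC/a)/((J_AC/a)+(J_CB/b)) = 1828 N·m, T_B = 1432 N·m.
τ in each portion: τ_AC = 3.27×10^7 Pa, τ_CB = 1.73×10^7 Pa; maximum is in AC.
τ_max = T_AC·r/J = 1828·0.0329/1.84×10^-6 = 3.267×10^7 Pa.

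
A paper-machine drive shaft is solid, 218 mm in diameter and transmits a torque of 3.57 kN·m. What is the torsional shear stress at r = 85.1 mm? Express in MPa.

1.37 MPa

J = πd⁴/32 = π(0.218)⁴/32 = 2.217×10^-4 m⁴.
Shear stress varies linearly with radius: τ = T·r/J = 3570 × 0.0851 / 2.217×10^-4 = 1.370×10^6 Pa.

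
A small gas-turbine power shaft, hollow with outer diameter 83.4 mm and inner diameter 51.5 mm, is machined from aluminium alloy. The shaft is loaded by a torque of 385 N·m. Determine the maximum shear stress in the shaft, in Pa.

J = π(d_o⁴ − d_i⁴)/32 = π(0.0834⁴ − 0.0515⁴)/32 = 4.059×10^-6 m⁴.
τ_max = T·r/J = 385.0 × 0.0417 / 4.059×10^-6 = 3.955×10^6 Pa.

3.96e6 Pa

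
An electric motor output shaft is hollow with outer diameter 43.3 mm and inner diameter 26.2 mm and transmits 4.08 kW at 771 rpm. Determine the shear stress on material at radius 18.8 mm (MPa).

ω = 2π·771/60 = 80.74 rad/s, so T = P/ω = 4.08×10³ / 80.74 = 50.53 N·m.
J = π(d_o⁴ − d_i⁴)/32 = π(0.0433⁴ − 0.0262⁴)/32 = 2.988×10^-7 m⁴.
Shear stress varies linearly with radius: τ = T·r/J = 50.53 × 0.0188 / 2.988×10^-7 = 3.179×10^6 Pa.

3.18 MPa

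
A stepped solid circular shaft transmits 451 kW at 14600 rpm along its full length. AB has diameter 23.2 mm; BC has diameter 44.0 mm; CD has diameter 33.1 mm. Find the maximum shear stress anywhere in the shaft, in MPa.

ω = 2π·14600/60 = 1529 rad/s, so T = P/ω = 451×10³ / 1529 = 295.0 N·m.
Under the same torque, τ_max = 16T/(πd³) is largest where d is smallest — segment AB (d = 23.2 mm).
τ_max = 16·295.0/(π·(0.0232)³) = 1.203×10^8 Pa.

120 MPa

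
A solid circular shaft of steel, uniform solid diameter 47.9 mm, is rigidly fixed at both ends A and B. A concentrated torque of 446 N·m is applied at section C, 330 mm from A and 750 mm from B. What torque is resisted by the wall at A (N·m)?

310 N·m

With uniform GJ and both ends fixed, compatibility θ_AC = θ_CB gives T_A·a = T_B·b, together with T_A + T_B = T₀.
T_A = T₀·b/(a+b) = 446.0·750/1080 = 309.7 N·m; T_B = 136.3 N·m.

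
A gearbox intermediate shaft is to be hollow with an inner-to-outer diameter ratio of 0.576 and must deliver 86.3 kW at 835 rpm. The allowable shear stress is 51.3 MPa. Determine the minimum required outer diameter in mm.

47.9 mm

ω = 2π·835/60 = 87.44 rad/s, so T = P/ω = 86.3×10³ / 87.44 = 987.0 N·m.
For a hollow shaft with d_i/d_o = 0.576: τ_max = 16T/(π d_o³ (1−k⁴)), so d_o = [16T/(π τ_allow (1−k⁴))]^(1/3) = [16·987.0/(π·5.13×10^7·0.8899)]^(1/3) = 0.04793 m.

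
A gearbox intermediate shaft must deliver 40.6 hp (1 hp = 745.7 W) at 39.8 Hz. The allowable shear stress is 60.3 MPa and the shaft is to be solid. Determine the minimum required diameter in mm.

ω = 2π·39.8 = 250.1 rad/s, so T = P/ω = 40.6×745.7 / 250.1 = 121.1 N·m.
For a solid shaft τ_max = 16T/(πd³), so d = (16T/(π τ_allow))^(1/3) = (16·121.1/(π·6.03×10^7))^(1/3) = 0.02171 m.

21.7 mm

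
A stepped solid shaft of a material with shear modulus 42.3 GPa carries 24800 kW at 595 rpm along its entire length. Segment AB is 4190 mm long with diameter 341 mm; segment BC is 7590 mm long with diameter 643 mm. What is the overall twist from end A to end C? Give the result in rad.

0.0340 rad

ω = 2π·595/60 = 62.31 rad/s, so T = P/ω = 24800×10³ / 62.31 = 398000 N·m.
J_AB = π(0.341)⁴/32 = 1.33×10^-3 m⁴; J_BC = π(0.643)⁴/32 = 0.0168 m⁴.
θ = (T/G)·Σ L_i/J_i = (398000/42.3×10⁹)·(4.19/1.33×10^-3 + 7.59/0.0168) = 0.03396 rad.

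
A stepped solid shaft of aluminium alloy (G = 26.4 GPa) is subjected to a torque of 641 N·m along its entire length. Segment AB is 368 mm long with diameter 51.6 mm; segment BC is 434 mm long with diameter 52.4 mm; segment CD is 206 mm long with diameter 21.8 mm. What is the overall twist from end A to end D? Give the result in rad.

0.253 rad

J_AB = π(0.0516)⁴/32 = 6.96×10^-7 m⁴; J_BC = π(0.0524)⁴/32 = 7.40×10^-7 m⁴; J_CD = π(0.0218)⁴/32 = 2.22×10^-8 m⁴.
θ = (T/G)·Σ L_i/J_i = (641.0/26.4×10⁹)·(0.368/6.96×10^-7 + 0.434/7.40×10^-7 + 0.206/2.22×10^-8) = 0.2527 rad.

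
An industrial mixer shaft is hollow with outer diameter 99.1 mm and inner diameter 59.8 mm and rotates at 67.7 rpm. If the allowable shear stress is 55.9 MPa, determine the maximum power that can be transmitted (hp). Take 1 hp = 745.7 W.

J = π(d_o⁴ − d_i⁴)/32 = π(0.0991⁴ − 0.0598⁴)/32 = 8.213×10^-6 m⁴.
T_max = τ_allow·J/r = 5.59×10^7 × 8.213×10^-6 / 0.0495 = 9266 N·m.
ω = 2π·67.7/60 = 7.090 rad/s, so P_max = T_max·ω = 6.569×10^4 W.

88.1 hp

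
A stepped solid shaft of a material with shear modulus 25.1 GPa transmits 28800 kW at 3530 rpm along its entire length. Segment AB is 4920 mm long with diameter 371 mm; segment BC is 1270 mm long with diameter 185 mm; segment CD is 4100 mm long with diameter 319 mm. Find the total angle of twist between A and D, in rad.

0.0550 rad

ω = 2π·3530/60 = 369.7 rad/s, so T = P/ω = 28800×10³ / 369.7 = 77910 N·m.
J_AB = π(0.371)⁴/32 = 1.86×10^-3 m⁴; J_BC = π(0.185)⁴/32 = 1.15×10^-4 m⁴; J_CD = π(0.319)⁴/32 = 1.02×10^-3 m⁴.
θ = (T/G)·Σ L_i/J_i = (77910/25.1×10⁹)·(4.92/1.86×10^-3 + 1.27/1.15×10^-4 + 4.10/1.02×10^-3) = 0.05501 rad.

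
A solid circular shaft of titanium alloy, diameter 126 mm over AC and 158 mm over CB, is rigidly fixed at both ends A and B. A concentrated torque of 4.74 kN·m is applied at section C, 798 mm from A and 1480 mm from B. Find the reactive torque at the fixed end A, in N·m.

Compatibility: T_A·a/J_AC = T_B·b/J_CB with T_A + T_B = T₀.
J_AC = 2.47×10^-5 m⁴, J_CB = 6.12×10^-5 m⁴, so T_A = T₀·(J_AC/a)/((J_AC/a)+(J_CB/b)) = 2032 N·m, T_B = 2708 N·m.

2030 N·m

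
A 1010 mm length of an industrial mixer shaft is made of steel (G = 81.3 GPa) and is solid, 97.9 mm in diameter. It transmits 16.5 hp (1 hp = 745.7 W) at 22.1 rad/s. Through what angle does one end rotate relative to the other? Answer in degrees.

ω = 22.1 rad/s, so T = P/ω = 16.5×745.7 / 22.10 = 556.7 N·m.
J = πd⁴/32 = π(0.0979)⁴/32 = 9.018×10^-6 m⁴.
θ = T·L/(G·J) = 556.7 × 1.01 / (81.3×10⁹ × 9.018×10^-6) = 7.669×10^-4 rad.

0.0439°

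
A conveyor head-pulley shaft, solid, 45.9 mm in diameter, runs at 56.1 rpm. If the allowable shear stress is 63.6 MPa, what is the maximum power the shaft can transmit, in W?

J = πd⁴/32 = π(0.0459)⁴/32 = 4.358×10^-7 m⁴.
T_max = τ_allow·J/r = 6.36×10^7 × 4.358×10^-7 / 0.0229 = 1208 N·m.
ω = 2π·56.1/60 = 5.875 rad/s, so P_max = T_max·ω = 7094 W.

7090 W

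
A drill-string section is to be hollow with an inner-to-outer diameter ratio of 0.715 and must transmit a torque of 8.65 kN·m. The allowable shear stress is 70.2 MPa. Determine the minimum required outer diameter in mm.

For a hollow shaft with d_i/d_o = 0.715: τ_max = 16T/(π d_o³ (1−k⁴)), so d_o = [16T/(π τ_allow (1−k⁴))]^(1/3) = [16·8650/(π·7.02×10^7·0.7386)]^(1/3) = 0.09471 m.

94.7 mm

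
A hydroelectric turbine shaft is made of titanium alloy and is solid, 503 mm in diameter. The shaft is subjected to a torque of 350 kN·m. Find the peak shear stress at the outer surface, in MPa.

14.0 MPa

J = πd⁴/32 = π(0.503)⁴/32 = 6.285×10^-3 m⁴.
τ_max = T·r/J = 350000 × 0.252 / 6.285×10^-3 = 1.401×10^7 Pa.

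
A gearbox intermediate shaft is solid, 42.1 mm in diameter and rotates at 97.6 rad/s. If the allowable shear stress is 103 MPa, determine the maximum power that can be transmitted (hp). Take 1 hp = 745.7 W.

198 hp

J = πd⁴/32 = π(0.0421)⁴/32 = 3.084×10^-7 m⁴.
T_max = τ_allow·J/r = 1.03×10^8 × 3.084×10^-7 / 0.0210 = 1509 N·m.
ω = 97.6 rad/s, so P_max = T_max·ω = 1.473×10^5 W.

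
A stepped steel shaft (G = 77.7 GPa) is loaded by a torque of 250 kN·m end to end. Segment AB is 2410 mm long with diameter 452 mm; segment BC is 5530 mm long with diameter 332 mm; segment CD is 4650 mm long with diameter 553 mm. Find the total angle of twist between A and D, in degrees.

J_AB = π(0.452)⁴/32 = 4.10×10^-3 m⁴; J_BC = π(0.332)⁴/32 = 1.19×10^-3 m⁴; J_CD = π(0.553)⁴/32 = 9.18×10^-3 m⁴.
θ = (T/G)·Σ L_i/J_i = (250000/77.7×10⁹)·(2.41/4.10×10^-3 + 5.53/1.19×10^-3 + 4.65/9.18×10^-3) = 0.01844 rad.

1.06°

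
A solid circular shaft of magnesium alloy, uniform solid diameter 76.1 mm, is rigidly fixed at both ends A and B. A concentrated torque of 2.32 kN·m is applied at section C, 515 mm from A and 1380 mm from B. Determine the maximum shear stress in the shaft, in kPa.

19500 kPa

With uniform GJ and both ends fixed, compatibility θ_AC = θ_CB gives T_A·a = T_B·b, together with T_A + T_B = T₀.
T_A = T₀·b/(a+b) = 2320·1380/1895 = 1689 N·m; T_B = 630.5 N·m.
τ in each portion: τ_AC = 1.95×10^7 Pa, τ_CB = 7.29×10^6 Pa; maximum is in AC.
τ_max = T_AC·r/J = 1689·0.0381/3.29×10^-6 = 1.952×10^7 Pa.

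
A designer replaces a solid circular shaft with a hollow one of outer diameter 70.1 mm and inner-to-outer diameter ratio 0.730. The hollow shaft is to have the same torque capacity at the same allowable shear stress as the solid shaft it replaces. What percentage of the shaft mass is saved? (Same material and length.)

41.6 %

Equal τ_max and T ⇒ the solid shaft needs d_s³ = d_o³(1−k⁴), so d_s = 70.1·(1−0.730⁴)^(1/3) = 62.71 mm.
Area ratio A_h/A_s = d_o²(1−k²)/d_s² = (1−k²)/(1−k⁴)^(2/3) = 0.5836.
Mass saving = 1 − 0.5836 = 41.6 %.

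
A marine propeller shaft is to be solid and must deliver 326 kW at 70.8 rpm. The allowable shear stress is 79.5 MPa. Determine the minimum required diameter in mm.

141 mm

ω = 2π·70.8/60 = 7.414 rad/s, so T = P/ω = 326×10³ / 7.414 = 43970 N·m.
For a solid shaft τ_max = 16T/(πd³), so d = (16T/(π τ_allow))^(1/3) = (16·43970/(π·7.95×10^7))^(1/3) = 0.1412 m.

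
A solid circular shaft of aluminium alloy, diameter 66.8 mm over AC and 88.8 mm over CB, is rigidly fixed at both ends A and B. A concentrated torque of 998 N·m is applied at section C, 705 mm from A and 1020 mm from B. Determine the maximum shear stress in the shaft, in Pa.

5.40e6 Pa

Compatibility: T_A·a/J_AC = T_B·b/J_CB with T_A + T_B = T₀.
J_AC = 1.95×10^-6 m⁴, J_CB = 6.10×10^-6 m⁴, so T_A = T₀·(J_AC/a)/((J_AC/a)+(J_CB/b)) = 316.0 N·m, T_B = 682.0 N·m.
τ in each portion: τ_AC = 5.40×10^6 Pa, τ_CB = 4.96×10^6 Pa; maximum is in AC.
τ_max = T_AC·r/J = 316.0·0.0334/1.95×10^-6 = 5.399×10^6 Pa.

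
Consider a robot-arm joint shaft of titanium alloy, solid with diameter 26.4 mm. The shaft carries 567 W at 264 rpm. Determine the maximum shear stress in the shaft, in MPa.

ω = 2π·264/60 = 27.65 rad/s, so T = P/ω = 567 / 27.65 = 20.51 N·m.
J = πd⁴/32 = π(0.0264)⁴/32 = 4.769×10^-8 m⁴.
τ_max = T·r/J = 20.51 × 0.0132 / 4.769×10^-8 = 5.677×10^6 Pa.

5.68 MPa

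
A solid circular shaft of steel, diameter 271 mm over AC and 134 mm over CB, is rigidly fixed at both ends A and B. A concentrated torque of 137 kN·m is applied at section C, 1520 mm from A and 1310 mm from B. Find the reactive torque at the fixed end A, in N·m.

128000 N·m

Compatibility: T_A·a/J_AC = T_B·b/J_CB with T_A + T_B = T₀.
J_AC = 5.30×10^-4 m⁴, J_CB = 3.17×10^-5 m⁴, so T_A = T₀·(J_AC/a)/((J_AC/a)+(J_CB/b)) = 128100 N·m, T_B = 8886 N·m.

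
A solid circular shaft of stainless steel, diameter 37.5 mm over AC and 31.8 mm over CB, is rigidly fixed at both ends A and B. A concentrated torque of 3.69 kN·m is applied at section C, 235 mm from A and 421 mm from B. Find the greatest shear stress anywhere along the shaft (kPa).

Compatibility: T_A·a/J_AC = T_B·b/J_CB with T_A + T_B = T₀.
J_AC = 1.94×10^-7 m⁴, J_CB = 1.00×10^-7 m⁴, so T_A = T₀·(J_AC/a)/((J_AC/a)+(J_CB/b)) = 2863 N·m, T_B = 826.5 N·m.
τ in each portion: τ_AC = 2.77×10^8 Pa, τ_CB = 1.31×10^8 Pa; maximum is in AC.
τ_max = T_AC·r/J = 2863·0.0187/1.94×10^-7 = 2.765×10^8 Pa.

277000 kPa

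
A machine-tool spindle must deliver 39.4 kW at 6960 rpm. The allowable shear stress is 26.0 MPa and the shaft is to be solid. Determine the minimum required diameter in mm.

ω = 2π·6960/60 = 728.8 rad/s, so T = P/ω = 39.4×10³ / 728.8 = 54.06 N·m.
For a solid shaft τ_max = 16T/(πd³), so d = (16T/(π τ_allow))^(1/3) = (16·54.06/(π·2.60×10^7))^(1/3) = 0.02196 m.

22.0 mm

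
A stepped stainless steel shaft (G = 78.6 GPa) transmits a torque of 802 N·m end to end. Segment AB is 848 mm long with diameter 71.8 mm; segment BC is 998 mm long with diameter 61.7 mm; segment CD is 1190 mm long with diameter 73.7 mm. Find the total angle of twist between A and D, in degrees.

0.840°

J_AB = π(0.0718)⁴/32 = 2.61×10^-6 m⁴; J_BC = π(0.0617)⁴/32 = 1.42×10^-6 m⁴; J_CD = π(0.0737)⁴/32 = 2.90×10^-6 m⁴.
θ = (T/G)·Σ L_i/J_i = (802.0/78.6×10⁹)·(0.848/2.61×10^-6 + 0.998/1.42×10^-6 + 1.19/2.90×10^-6) = 0.01467 rad.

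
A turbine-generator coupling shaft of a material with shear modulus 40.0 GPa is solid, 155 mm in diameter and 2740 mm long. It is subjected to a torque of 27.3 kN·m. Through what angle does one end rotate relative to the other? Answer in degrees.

J = πd⁴/32 = π(0.155)⁴/32 = 5.667×10^-5 m⁴.
θ = T·L/(G·J) = 27300 × 2.74 / (40.0×10⁹ × 5.667×10^-5) = 0.03300 rad.

1.89°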